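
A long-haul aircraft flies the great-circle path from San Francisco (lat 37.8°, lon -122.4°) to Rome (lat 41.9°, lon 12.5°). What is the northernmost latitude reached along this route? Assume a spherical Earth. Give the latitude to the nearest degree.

The great circle lies in the plane with unit normal n̂ = (p₁ × p₂)/|p₁ × p₂|.
Here n̂_z ≈ +0.417; the vertex latitude is φ_max = arccos|n̂_z| ≈ 65.4°.
Check via Clairaut: cos φ_max = |cos φ₁| · sin C = cos(37.8°)·sin(31.8°) ≈ 0.417, again giving ≈ 65.4°.

≈ 65°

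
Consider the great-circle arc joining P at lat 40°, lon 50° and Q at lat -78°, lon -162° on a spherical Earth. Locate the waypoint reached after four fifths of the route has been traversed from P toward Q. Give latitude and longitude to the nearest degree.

≈ lat -70°, lon 78°

Convert each endpoint to a unit vector on the sphere (x = cos φ cos λ, y = cos φ sin λ, z = sin φ).
The central angle between the endpoints is δ = arccos(p₁·p₂) ≈ 2.440 rad (139.8°).
Interpolate at f = 4/5 with slerp weights a = sin((1−f)δ)/sin δ ≈ 0.726, b = sin(fδ)/sin δ ≈ 1.438.
p = a·p₁ + b·p₂ ≈ (0.073, 0.334, -0.940); φ = arcsin(p_z) ≈ -70.01°, λ = atan2(p_y, p_x) ≈ 77.61°.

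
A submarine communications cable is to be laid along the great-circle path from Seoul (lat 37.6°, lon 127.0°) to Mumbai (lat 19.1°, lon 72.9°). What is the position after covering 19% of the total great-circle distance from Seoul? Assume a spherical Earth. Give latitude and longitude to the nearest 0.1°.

≈ lat 36.0°, lon 115.2°

Write both endpoints as unit vectors p₁, p₂ with components (cos φ cos λ, cos φ sin λ, sin φ).
The central angle between the endpoints is δ = arccos(p₁·p₂) ≈ 0.878 rad (50.3°).
Interpolate at f = 0.19 with slerp weights a = sin((1−f)δ)/sin δ ≈ 0.848, b = sin(fδ)/sin δ ≈ 0.216.
p = a·p₁ + b·p₂ ≈ (-0.345, 0.732, 0.588); φ = arcsin(p_z) ≈ 36.03°, λ = atan2(p_y, p_x) ≈ 115.21°.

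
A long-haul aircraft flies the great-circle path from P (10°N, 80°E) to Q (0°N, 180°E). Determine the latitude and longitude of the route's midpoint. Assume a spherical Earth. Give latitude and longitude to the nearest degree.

≈ (8°N, 131°E)

Write both endpoints as unit vectors p₁, p₂ with components (cos φ cos λ, cos φ sin λ, sin φ).
The central angle between the endpoints is δ = arccos(p₁·p₂) ≈ 1.743 rad (99.8°).
Interpolate at f = 1/2 with slerp weights a = sin((1−f)δ)/sin δ ≈ 0.777, b = sin(fδ)/sin δ ≈ 0.777.
p = a·p₁ + b·p₂ ≈ (-0.644, 0.753, 0.135); φ = arcsin(p_z) ≈ 7.75°, λ = atan2(p_y, p_x) ≈ 130.52°.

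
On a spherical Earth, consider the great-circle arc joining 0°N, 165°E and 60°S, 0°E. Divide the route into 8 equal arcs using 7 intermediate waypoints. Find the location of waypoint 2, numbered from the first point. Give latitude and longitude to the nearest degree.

≈ 29°S, 160°E

Write both endpoints as unit vectors p₁, p₂ with components (cos φ cos λ, cos φ sin λ, sin φ).
The central angle between the endpoints is δ = arccos(p₁·p₂) ≈ 2.075 rad (118.9°).
Interpolate at f = 2/8 with slerp weights a = sin((1−f)δ)/sin δ ≈ 1.142, b = sin(fδ)/sin δ ≈ 0.566.
p = a·p₁ + b·p₂ ≈ (-0.820, 0.296, -0.490); φ = arcsin(p_z) ≈ -29.36°, λ = atan2(p_y, p_x) ≈ 160.18°.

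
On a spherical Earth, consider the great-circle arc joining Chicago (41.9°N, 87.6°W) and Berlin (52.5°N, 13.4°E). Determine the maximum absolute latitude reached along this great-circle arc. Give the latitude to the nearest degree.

The great circle lies in the plane with unit normal n̂ = (p₁ × p₂)/|p₁ × p₂|.
Here n̂_z ≈ +0.496; the vertex latitude is φ_max = arccos|n̂_z| ≈ 60.2°.
Check via Clairaut: cos φ_max = |cos φ₁| · sin C = cos(41.9°)·sin(41.8°) ≈ 0.496, again giving ≈ 60.2°.

≈ 60°N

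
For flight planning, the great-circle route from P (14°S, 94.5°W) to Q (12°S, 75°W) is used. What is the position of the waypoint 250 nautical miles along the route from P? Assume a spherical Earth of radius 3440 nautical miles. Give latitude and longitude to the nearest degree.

The haversine formula gives a central angle δ ≈ 0.333 rad (19.1°) between the endpoints. The total great-circle distance is δ·R ≈ 0.333 × 3440 ≈ 1147 nmi, so the target fraction is f = 250/1147 ≈ 0.218.
Interpolate at f ≈ 0.218 with slerp weights a = sin((1−f)δ)/sin δ ≈ 0.788, b = sin(fδ)/sin δ ≈ 0.222.
p = a·p₁ + b·p₂ ≈ (-0.004, -0.972, -0.237); φ = arcsin(p_z) ≈ -13.69°, λ = atan2(p_y, p_x) ≈ -90.22°.

≈ (14°S, 90°W)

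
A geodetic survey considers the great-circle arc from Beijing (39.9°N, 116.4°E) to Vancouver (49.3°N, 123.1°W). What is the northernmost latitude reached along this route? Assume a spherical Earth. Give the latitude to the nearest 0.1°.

≈ 63.7°N

The great circle lies in the plane with unit normal n̂ = (p₁ × p₂)/|p₁ × p₂|.
Here n̂_z ≈ +0.443; the vertex latitude is φ_max = arccos|n̂_z| ≈ 63.7°.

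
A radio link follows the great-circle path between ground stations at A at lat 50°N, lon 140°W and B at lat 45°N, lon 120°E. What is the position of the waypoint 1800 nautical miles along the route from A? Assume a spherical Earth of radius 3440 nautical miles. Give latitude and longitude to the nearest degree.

≈ lat 60°N, lon 169°E

The haversine formula gives a central angle δ ≈ 1.090 rad (62.4°) between the endpoints. The total great-circle distance is δ·R ≈ 1.090 × 3440 ≈ 3749 nmi, so the target fraction is f = 1800/3749 ≈ 0.480.
Interpolate at f ≈ 0.480 with slerp weights a = sin((1−f)δ)/sin δ ≈ 0.605, b = sin(fδ)/sin δ ≈ 0.564.
p = a·p₁ + b·p₂ ≈ (-0.497, 0.095, 0.862); φ = arcsin(p_z) ≈ 59.58°, λ = atan2(p_y, p_x) ≈ 169.18°.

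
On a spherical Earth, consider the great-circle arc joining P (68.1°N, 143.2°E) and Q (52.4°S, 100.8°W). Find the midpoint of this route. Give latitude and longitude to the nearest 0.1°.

≈ (13.6°N, 137.7°W)

Write both endpoints as unit vectors p₁, p₂ with components (cos φ cos λ, cos φ sin λ, sin φ).
The central angle between the endpoints is δ = arccos(p₁·p₂) ≈ 2.559 rad (146.6°).
Interpolate at f = 1/2 with slerp weights a = sin((1−f)δ)/sin δ ≈ 1.740, b = sin(fδ)/sin δ ≈ 1.740.
p = a·p₁ + b·p₂ ≈ (-0.719, -0.654, 0.236); φ = arcsin(p_z) ≈ 13.64°, λ = atan2(p_y, p_x) ≈ -137.69°.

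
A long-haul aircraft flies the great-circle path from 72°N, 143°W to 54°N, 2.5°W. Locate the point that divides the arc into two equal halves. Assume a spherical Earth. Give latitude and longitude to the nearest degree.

≈ 77°N, 32°W

Convert each endpoint to a unit vector on the sphere (x = cos φ cos λ, y = cos φ sin λ, z = sin φ).
The central angle between the endpoints is δ = arccos(p₁·p₂) ≈ 0.890 rad (51.0°).
Interpolate at f = 1/2 with slerp weights a = sin((1−f)δ)/sin δ ≈ 0.554, b = sin(fδ)/sin δ ≈ 0.554.
p = a·p₁ + b·p₂ ≈ (0.189, -0.117, 0.975); φ = arcsin(p_z) ≈ 77.17°, λ = atan2(p_y, p_x) ≈ -31.86°.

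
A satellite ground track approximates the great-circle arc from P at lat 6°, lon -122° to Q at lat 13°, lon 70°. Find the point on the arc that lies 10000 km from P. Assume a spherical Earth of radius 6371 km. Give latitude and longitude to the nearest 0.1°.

≈ lat 57.4°, lon 138.7°

The haversine formula gives a central angle δ ≈ 2.750 rad (157.6°) between the endpoints. The total great-circle distance is δ·R ≈ 2.750 × 6371 ≈ 17521 km, so the target fraction is f = 10000/17521 ≈ 0.571.
Interpolate at f ≈ 0.571 with slerp weights a = sin((1−f)δ)/sin δ ≈ 2.424, b = sin(fδ)/sin δ ≈ 2.621.
p = a·p₁ + b·p₂ ≈ (-0.404, 0.355, 0.843); φ = arcsin(p_z) ≈ 57.45°, λ = atan2(p_y, p_x) ≈ 138.65°.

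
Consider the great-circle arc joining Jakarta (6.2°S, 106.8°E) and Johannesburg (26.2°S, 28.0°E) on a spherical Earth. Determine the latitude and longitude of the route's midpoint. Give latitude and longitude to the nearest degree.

≈ 21°S, 70°E

Write both endpoints as unit vectors p₁, p₂ with components (cos φ cos λ, cos φ sin λ, sin φ).
The central angle between the endpoints is δ = arccos(p₁·p₂) ≈ 1.348 rad (77.2°).
Interpolate at f = 1/2 with slerp weights a = sin((1−f)δ)/sin δ ≈ 0.640, b = sin(fδ)/sin δ ≈ 0.640.
p = a·p₁ + b·p₂ ≈ (0.323, 0.879, -0.352); φ = arcsin(p_z) ≈ -20.59°, λ = atan2(p_y, p_x) ≈ 69.81°.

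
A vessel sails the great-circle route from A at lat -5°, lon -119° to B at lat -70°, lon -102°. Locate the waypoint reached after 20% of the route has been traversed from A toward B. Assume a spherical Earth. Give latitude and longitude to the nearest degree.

≈ lat -18°, lon -117°

From cos δ = sin φ₁ sin φ₂ + cos φ₁ cos φ₂ cos Δλ, the central angle is δ ≈ 1.151 rad (65.9°).
Interpolate at f = 0.20 with slerp weights a = sin((1−f)δ)/sin δ ≈ 0.872, b = sin(fδ)/sin δ ≈ 0.250.
p = a·p₁ + b·p₂ ≈ (-0.439, -0.843, -0.311); φ = arcsin(p_z) ≈ -18.11°, λ = atan2(p_y, p_x) ≈ -117.49°.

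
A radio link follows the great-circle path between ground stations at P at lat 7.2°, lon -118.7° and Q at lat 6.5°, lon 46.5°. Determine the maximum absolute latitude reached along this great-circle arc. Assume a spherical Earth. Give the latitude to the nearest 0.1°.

The great circle lies in the plane with unit normal n̂ = (p₁ × p₂)/|p₁ × p₂|.
Here n̂_z ≈ +0.731; the vertex latitude is φ_max = arccos|n̂_z| ≈ 43.0°.
Check via Clairaut: cos φ_max = |cos φ₁| · sin C = cos(7.2°)·sin(47.5°) ≈ 0.731, again giving ≈ 43.0°.

≈ 43.0°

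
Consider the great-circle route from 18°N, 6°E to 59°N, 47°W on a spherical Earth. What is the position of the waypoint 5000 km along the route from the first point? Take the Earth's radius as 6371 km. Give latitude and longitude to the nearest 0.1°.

≈ 53.3°N, 30.0°W

Convert each endpoint to a unit vector on the sphere (x = cos φ cos λ, y = cos φ sin λ, z = sin φ).
The central angle between the endpoints is δ = arccos(p₁·p₂) ≈ 0.977 rad (56.0°). The total great-circle distance is δ·R ≈ 0.977 × 6371 ≈ 6223 km, so the target fraction is f = 5000/6223 ≈ 0.803.
Interpolate at f ≈ 0.803 with slerp weights a = sin((1−f)δ)/sin δ ≈ 0.230, b = sin(fδ)/sin δ ≈ 0.853.
p = a·p₁ + b·p₂ ≈ (0.517, -0.298, 0.802); φ = arcsin(p_z) ≈ 53.33°, λ = atan2(p_y, p_x) ≈ -29.97°.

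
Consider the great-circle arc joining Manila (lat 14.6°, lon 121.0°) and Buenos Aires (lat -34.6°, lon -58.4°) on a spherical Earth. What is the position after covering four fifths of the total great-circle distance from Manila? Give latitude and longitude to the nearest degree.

≈ lat -67°, lon -56°

The haversine formula gives a central angle δ ≈ 2.792 rad (160.0°) between the endpoints.
Interpolate at f = 4/5 with slerp weights a = sin((1−f)δ)/sin δ ≈ 1.549, b = sin(fδ)/sin δ ≈ 2.303.
p = a·p₁ + b·p₂ ≈ (0.222, -0.330, -0.918); φ = arcsin(p_z) ≈ -66.57°, λ = atan2(p_y, p_x) ≈ -56.14°.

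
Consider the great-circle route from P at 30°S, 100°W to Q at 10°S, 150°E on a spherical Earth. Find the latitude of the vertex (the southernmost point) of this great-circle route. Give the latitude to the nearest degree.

≈ 35°S

The great circle lies in the plane with unit normal n̂ = (p₁ × p₂)/|p₁ × p₂|.
Here n̂_z ≈ -0.819; the vertex latitude is φ_max = arccos|n̂_z| ≈ 35.0°.
Check via Clairaut: cos φ_max = |cos φ₁| · sin C = cos(30.0°)·sin(109.0°) ≈ 0.819, again giving ≈ 35.0°.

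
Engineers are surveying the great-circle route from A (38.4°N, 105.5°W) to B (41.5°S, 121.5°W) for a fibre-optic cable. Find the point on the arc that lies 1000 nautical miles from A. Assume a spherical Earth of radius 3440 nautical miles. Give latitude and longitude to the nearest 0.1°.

Write both endpoints as unit vectors p₁, p₂ with components (cos φ cos λ, cos φ sin λ, sin φ).
The central angle between the endpoints is δ = arccos(p₁·p₂) ≈ 1.418 rad (81.2°). The total great-circle distance is δ·R ≈ 1.418 × 3440 ≈ 4876 nmi, so the target fraction is f = 1000/4876 ≈ 0.205.
Interpolate at f ≈ 0.205 with slerp weights a = sin((1−f)δ)/sin δ ≈ 0.914, b = sin(fδ)/sin δ ≈ 0.290.
p = a·p₁ + b·p₂ ≈ (-0.305, -0.875, 0.375); φ = arcsin(p_z) ≈ 22.05°, λ = atan2(p_y, p_x) ≈ -109.20°.

≈ (22.1°N, 109.2°W)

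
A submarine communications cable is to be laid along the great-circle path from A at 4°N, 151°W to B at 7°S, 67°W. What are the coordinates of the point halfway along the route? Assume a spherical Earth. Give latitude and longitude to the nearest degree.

Convert each endpoint to a unit vector on the sphere (x = cos φ cos λ, y = cos φ sin λ, z = sin φ).
The central angle between the endpoints is δ = arccos(p₁·p₂) ≈ 1.476 rad (84.5°).
Interpolate at f = 1/2 with slerp weights a = sin((1−f)δ)/sin δ ≈ 0.676, b = sin(fδ)/sin δ ≈ 0.676.
p = a·p₁ + b·p₂ ≈ (-0.328, -0.944, -0.035); φ = arcsin(p_z) ≈ -2.02°, λ = atan2(p_y, p_x) ≈ -109.13°.

≈ 2°S, 109°W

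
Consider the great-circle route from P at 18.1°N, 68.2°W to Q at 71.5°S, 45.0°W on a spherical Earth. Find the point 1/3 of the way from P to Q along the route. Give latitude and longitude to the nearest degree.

≈ 12°S, 64°W

Write both endpoints as unit vectors p₁, p₂ with components (cos φ cos λ, cos φ sin λ, sin φ).
The central angle between the endpoints is δ = arccos(p₁·p₂) ≈ 1.588 rad (91.0°).
Interpolate at f = 1/3 with slerp weights a = sin((1−f)δ)/sin δ ≈ 0.872, b = sin(fδ)/sin δ ≈ 0.505.
p = a·p₁ + b·p₂ ≈ (0.421, -0.883, -0.208); φ = arcsin(p_z) ≈ -12.01°, λ = atan2(p_y, p_x) ≈ -64.50°.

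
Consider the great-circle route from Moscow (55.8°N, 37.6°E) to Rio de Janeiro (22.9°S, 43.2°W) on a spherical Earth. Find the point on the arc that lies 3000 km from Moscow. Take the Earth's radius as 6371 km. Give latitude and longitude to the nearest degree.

The haversine formula gives a central angle δ ≈ 1.812 rad (103.8°) between the endpoints. The total great-circle distance is δ·R ≈ 1.812 × 6371 ≈ 11545 km, so the target fraction is f = 3000/11545 ≈ 0.260.
Interpolate at f ≈ 0.260 with slerp weights a = sin((1−f)δ)/sin δ ≈ 1.003, b = sin(fδ)/sin δ ≈ 0.467.
p = a·p₁ + b·p₂ ≈ (0.760, 0.049, 0.648); φ = arcsin(p_z) ≈ 40.36°, λ = atan2(p_y, p_x) ≈ 3.71°.

≈ 40°N, 4°E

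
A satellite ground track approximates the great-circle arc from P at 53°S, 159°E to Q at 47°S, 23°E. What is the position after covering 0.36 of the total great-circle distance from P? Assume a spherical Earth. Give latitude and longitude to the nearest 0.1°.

Convert each endpoint to a unit vector on the sphere (x = cos φ cos λ, y = cos φ sin λ, z = sin φ).
The central angle between the endpoints is δ = arccos(p₁·p₂) ≈ 1.278 rad (73.2°).
Interpolate at f = 0.36 with slerp weights a = sin((1−f)δ)/sin δ ≈ 0.762, b = sin(fδ)/sin δ ≈ 0.464.
p = a·p₁ + b·p₂ ≈ (-0.137, 0.288, -0.948); φ = arcsin(p_z) ≈ -71.40°, λ = atan2(p_y, p_x) ≈ 115.46°.

≈ 71.4°S, 115.5°E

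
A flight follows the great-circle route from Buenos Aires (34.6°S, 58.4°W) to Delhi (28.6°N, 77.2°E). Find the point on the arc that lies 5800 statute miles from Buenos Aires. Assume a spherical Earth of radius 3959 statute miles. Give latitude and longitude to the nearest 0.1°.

The haversine formula gives a central angle δ ≈ 2.479 rad (142.0°) between the endpoints. The total great-circle distance is δ·R ≈ 2.479 × 3959 ≈ 9813 mi, so the target fraction is f = 5800/9813 ≈ 0.591.
Interpolate at f ≈ 0.591 with slerp weights a = sin((1−f)δ)/sin δ ≈ 1.379, b = sin(fδ)/sin δ ≈ 1.616.
p = a·p₁ + b·p₂ ≈ (0.909, 0.416, -0.010); φ = arcsin(p_z) ≈ -0.55°, λ = atan2(p_y, p_x) ≈ 24.61°.

≈ 0.6°S, 24.6°E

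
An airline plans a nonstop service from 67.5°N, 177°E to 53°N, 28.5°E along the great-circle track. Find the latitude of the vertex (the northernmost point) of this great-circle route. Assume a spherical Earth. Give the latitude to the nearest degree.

≈ 82°N

The great circle lies in the plane with unit normal n̂ = (p₁ × p₂)/|p₁ × p₂|.
Here n̂_z ≈ -0.143; the vertex latitude is φ_max = arccos|n̂_z| ≈ 81.8°.
Check via Clairaut: cos φ_max = |cos φ₁| · sin C = cos(67.5°)·sin(22.0°) ≈ 0.143, again giving ≈ 81.8°.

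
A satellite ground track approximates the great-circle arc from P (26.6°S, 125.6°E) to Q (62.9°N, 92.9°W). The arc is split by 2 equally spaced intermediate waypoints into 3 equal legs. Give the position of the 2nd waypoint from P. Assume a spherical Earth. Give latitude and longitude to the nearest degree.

≈ (55°N, 171°E)

From cos δ = sin φ₁ sin φ₂ + cos φ₁ cos φ₂ cos Δλ, the central angle is δ ≈ 2.371 rad (135.8°).
Interpolate at f = 2/3 with slerp weights a = sin((1−f)δ)/sin δ ≈ 1.020, b = sin(fδ)/sin δ ≈ 1.435.
p = a·p₁ + b·p₂ ≈ (-0.564, 0.088, 0.821); φ = arcsin(p_z) ≈ 55.19°, λ = atan2(p_y, p_x) ≈ 171.08°.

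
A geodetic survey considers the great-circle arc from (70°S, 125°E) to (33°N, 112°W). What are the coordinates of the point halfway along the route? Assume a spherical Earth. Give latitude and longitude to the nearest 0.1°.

≈ (29.0°S, 135.7°W)

The haversine formula gives a central angle δ ≈ 2.302 rad (131.9°) between the endpoints.
Interpolate at f = 1/2 with slerp weights a = sin((1−f)δ)/sin δ ≈ 1.227, b = sin(fδ)/sin δ ≈ 1.227.
p = a·p₁ + b·p₂ ≈ (-0.626, -0.610, -0.485); φ = arcsin(p_z) ≈ -29.00°, λ = atan2(p_y, p_x) ≈ -135.73°.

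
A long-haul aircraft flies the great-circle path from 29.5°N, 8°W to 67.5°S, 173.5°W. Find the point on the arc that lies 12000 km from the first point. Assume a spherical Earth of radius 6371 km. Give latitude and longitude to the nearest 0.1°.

The haversine formula gives a central angle δ ≈ 2.461 rad (141.0°) between the endpoints. The total great-circle distance is δ·R ≈ 2.461 × 6371 ≈ 15681 km, so the target fraction is f = 12000/15681 ≈ 0.765.
Interpolate at f ≈ 0.765 with slerp weights a = sin((1−f)δ)/sin δ ≈ 0.868, b = sin(fδ)/sin δ ≈ 1.513.
p = a·p₁ + b·p₂ ≈ (0.173, -0.171, -0.970); φ = arcsin(p_z) ≈ -75.92°, λ = atan2(p_y, p_x) ≈ -44.58°.

≈ 75.9°S, 44.6°W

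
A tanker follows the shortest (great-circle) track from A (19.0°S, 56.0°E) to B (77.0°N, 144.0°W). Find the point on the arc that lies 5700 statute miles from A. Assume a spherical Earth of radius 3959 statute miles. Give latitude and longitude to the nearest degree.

≈ (63°N, 67°E)

Write both endpoints as unit vectors p₁, p₂ with components (cos φ cos λ, cos φ sin λ, sin φ).
The central angle between the endpoints is δ = arccos(p₁·p₂) ≈ 2.114 rad (121.1°). The total great-circle distance is δ·R ≈ 2.114 × 3959 ≈ 8370 mi, so the target fraction is f = 5700/8370 ≈ 0.681.
Interpolate at f ≈ 0.681 with slerp weights a = sin((1−f)δ)/sin δ ≈ 0.730, b = sin(fδ)/sin δ ≈ 1.158.
p = a·p₁ + b·p₂ ≈ (0.175, 0.419, 0.891); φ = arcsin(p_z) ≈ 63.01°, λ = atan2(p_y, p_x) ≈ 67.32°.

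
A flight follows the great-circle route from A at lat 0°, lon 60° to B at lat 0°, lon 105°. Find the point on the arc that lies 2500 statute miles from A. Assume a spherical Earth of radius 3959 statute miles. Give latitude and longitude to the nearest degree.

The haversine formula gives a central angle δ ≈ 0.785 rad (45.0°) between the endpoints. The total great-circle distance is δ·R ≈ 0.785 × 3959 ≈ 3109 mi, so the target fraction is f = 2500/3109 ≈ 0.804.
Interpolate at f ≈ 0.804 with slerp weights a = sin((1−f)δ)/sin δ ≈ 0.217, b = sin(fδ)/sin δ ≈ 0.835.
p = a·p₁ + b·p₂ ≈ (-0.108, 0.994, 0.000); φ = arcsin(p_z) ≈ 0.00°, λ = atan2(p_y, p_x) ≈ 96.18°.

≈ lat 0°, lon 96°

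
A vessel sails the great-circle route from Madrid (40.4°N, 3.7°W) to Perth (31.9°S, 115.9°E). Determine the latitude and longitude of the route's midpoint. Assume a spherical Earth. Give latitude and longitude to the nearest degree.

≈ 8°N, 61°E

From cos δ = sin φ₁ sin φ₂ + cos φ₁ cos φ₂ cos Δλ, the central angle is δ ≈ 2.294 rad (131.4°).
Interpolate at f = 1/2 with slerp weights a = sin((1−f)δ)/sin δ ≈ 1.216, b = sin(fδ)/sin δ ≈ 1.216.
p = a·p₁ + b·p₂ ≈ (0.473, 0.869, 0.146); φ = arcsin(p_z) ≈ 8.37°, λ = atan2(p_y, p_x) ≈ 61.43°.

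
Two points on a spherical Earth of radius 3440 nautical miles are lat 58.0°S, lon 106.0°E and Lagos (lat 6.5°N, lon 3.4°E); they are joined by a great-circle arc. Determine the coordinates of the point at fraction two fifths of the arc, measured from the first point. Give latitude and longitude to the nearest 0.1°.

≈ lat 43.3°S, lon 43.0°E

The haversine formula gives a central angle δ ≈ 1.783 rad (102.2°) between the endpoints.
Interpolate at f = 2/5 with slerp weights a = sin((1−f)δ)/sin δ ≈ 0.897, b = sin(fδ)/sin δ ≈ 0.669.
p = a·p₁ + b·p₂ ≈ (0.533, 0.497, -0.685); φ = arcsin(p_z) ≈ -43.25°, λ = atan2(p_y, p_x) ≈ 42.98°.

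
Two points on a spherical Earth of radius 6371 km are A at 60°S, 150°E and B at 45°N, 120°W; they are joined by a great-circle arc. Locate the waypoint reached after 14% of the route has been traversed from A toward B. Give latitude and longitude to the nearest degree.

Convert each endpoint to a unit vector on the sphere (x = cos φ cos λ, y = cos φ sin λ, z = sin φ).
The central angle between the endpoints is δ = arccos(p₁·p₂) ≈ 2.230 rad (127.8°).
Interpolate at f = 0.14 with slerp weights a = sin((1−f)δ)/sin δ ≈ 1.190, b = sin(fδ)/sin δ ≈ 0.388.
p = a·p₁ + b·p₂ ≈ (-0.652, 0.059, -0.755); φ = arcsin(p_z) ≈ -49.07°, λ = atan2(p_y, p_x) ≈ 174.79°.

≈ 49°S, 175°E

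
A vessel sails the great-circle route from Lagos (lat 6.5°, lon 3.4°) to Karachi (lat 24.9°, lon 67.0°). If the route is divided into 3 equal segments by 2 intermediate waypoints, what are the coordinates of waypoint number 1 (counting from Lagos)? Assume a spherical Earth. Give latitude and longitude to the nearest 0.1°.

≈ lat 14.8°, lon 23.2°

Write both endpoints as unit vectors p₁, p₂ with components (cos φ cos λ, cos φ sin λ, sin φ).
The central angle between the endpoints is δ = arccos(p₁·p₂) ≈ 1.106 rad (63.4°).
Interpolate at f = 1/3 with slerp weights a = sin((1−f)δ)/sin δ ≈ 0.752, b = sin(fδ)/sin δ ≈ 0.403.
p = a·p₁ + b·p₂ ≈ (0.889, 0.381, 0.255); φ = arcsin(p_z) ≈ 14.77°, λ = atan2(p_y, p_x) ≈ 23.20°.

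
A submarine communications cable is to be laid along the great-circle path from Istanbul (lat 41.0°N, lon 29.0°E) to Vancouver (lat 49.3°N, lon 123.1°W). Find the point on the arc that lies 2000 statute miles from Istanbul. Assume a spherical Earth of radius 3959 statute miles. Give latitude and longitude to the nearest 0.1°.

Convert each endpoint to a unit vector on the sphere (x = cos φ cos λ, y = cos φ sin λ, z = sin φ).
The central angle between the endpoints is δ = arccos(p₁·p₂) ≈ 1.508 rad (86.4°). The total great-circle distance is δ·R ≈ 1.508 × 3959 ≈ 5971 mi, so the target fraction is f = 2000/5971 ≈ 0.335.
Interpolate at f ≈ 0.335 with slerp weights a = sin((1−f)δ)/sin δ ≈ 0.845, b = sin(fδ)/sin δ ≈ 0.485.
p = a·p₁ + b·p₂ ≈ (0.385, 0.044, 0.922); φ = arcsin(p_z) ≈ 67.20°, λ = atan2(p_y, p_x) ≈ 6.55°.

≈ lat 67.2°N, lon 6.6°E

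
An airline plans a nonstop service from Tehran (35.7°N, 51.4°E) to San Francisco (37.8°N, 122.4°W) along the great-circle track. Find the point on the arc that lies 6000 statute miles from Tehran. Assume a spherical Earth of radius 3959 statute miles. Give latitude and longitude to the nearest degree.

Convert each endpoint to a unit vector on the sphere (x = cos φ cos λ, y = cos φ sin λ, z = sin φ).
The central angle between the endpoints is δ = arccos(p₁·p₂) ≈ 1.855 rad (106.3°). The total great-circle distance is δ·R ≈ 1.855 × 3959 ≈ 7343 mi, so the target fraction is f = 6000/7343 ≈ 0.817.
Interpolate at f ≈ 0.817 with slerp weights a = sin((1−f)δ)/sin δ ≈ 0.347, b = sin(fδ)/sin δ ≈ 1.040.
p = a·p₁ + b·p₂ ≈ (-0.265, -0.474, 0.840); φ = arcsin(p_z) ≈ 57.13°, λ = atan2(p_y, p_x) ≈ -119.19°.

≈ (57°N, 119°W)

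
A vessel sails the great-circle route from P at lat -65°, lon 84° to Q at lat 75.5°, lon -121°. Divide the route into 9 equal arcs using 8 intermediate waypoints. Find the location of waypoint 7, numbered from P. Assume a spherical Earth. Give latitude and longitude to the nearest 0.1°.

≈ lat 60.1°, lon 129.5°

From cos δ = sin φ₁ sin φ₂ + cos φ₁ cos φ₂ cos Δλ, the central angle is δ ≈ 2.910 rad (166.7°).
Interpolate at f = 7/9 with slerp weights a = sin((1−f)δ)/sin δ ≈ 2.627, b = sin(fδ)/sin δ ≈ 3.355.
p = a·p₁ + b·p₂ ≈ (-0.317, 0.384, 0.867); φ = arcsin(p_z) ≈ 60.15°, λ = atan2(p_y, p_x) ≈ 129.50°.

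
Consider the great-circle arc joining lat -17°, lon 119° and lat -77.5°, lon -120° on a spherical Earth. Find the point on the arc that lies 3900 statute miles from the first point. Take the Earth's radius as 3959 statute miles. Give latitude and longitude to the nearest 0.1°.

≈ lat -70.8°, lon 147.5°

Write both endpoints as unit vectors p₁, p₂ with components (cos φ cos λ, cos φ sin λ, sin φ).
The central angle between the endpoints is δ = arccos(p₁·p₂) ≈ 1.391 rad (79.7°). The total great-circle distance is δ·R ≈ 1.391 × 3959 ≈ 5507 mi, so the target fraction is f = 3900/5507 ≈ 0.708.
Interpolate at f ≈ 0.708 with slerp weights a = sin((1−f)δ)/sin δ ≈ 0.401, b = sin(fδ)/sin δ ≈ 0.847.
p = a·p₁ + b·p₂ ≈ (-0.278, 0.177, -0.944); φ = arcsin(p_z) ≈ -70.78°, λ = atan2(p_y, p_x) ≈ 147.50°.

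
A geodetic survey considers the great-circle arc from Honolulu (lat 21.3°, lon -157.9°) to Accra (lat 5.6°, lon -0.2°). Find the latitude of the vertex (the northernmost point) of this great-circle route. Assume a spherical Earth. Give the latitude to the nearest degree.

The great circle lies in the plane with unit normal n̂ = (p₁ × p₂)/|p₁ × p₂|.
Here n̂_z ≈ +0.619; the vertex latitude is φ_max = arccos|n̂_z| ≈ 51.8°.
Check via Clairaut: cos φ_max = |cos φ₁| · sin C = cos(21.3°)·sin(41.6°) ≈ 0.619, again giving ≈ 51.8°.

≈ 52°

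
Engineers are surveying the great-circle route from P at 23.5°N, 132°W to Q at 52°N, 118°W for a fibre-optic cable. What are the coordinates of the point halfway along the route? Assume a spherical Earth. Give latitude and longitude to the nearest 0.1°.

Convert each endpoint to a unit vector on the sphere (x = cos φ cos λ, y = cos φ sin λ, z = sin φ).
The central angle between the endpoints is δ = arccos(p₁·p₂) ≈ 0.532 rad (30.5°).
Interpolate at f = 1/2 with slerp weights a = sin((1−f)δ)/sin δ ≈ 0.518, b = sin(fδ)/sin δ ≈ 0.518.
p = a·p₁ + b·p₂ ≈ (-0.468, -0.635, 0.615); φ = arcsin(p_z) ≈ 37.95°, λ = atan2(p_y, p_x) ≈ -126.38°.

≈ 37.9°N, 126.4°W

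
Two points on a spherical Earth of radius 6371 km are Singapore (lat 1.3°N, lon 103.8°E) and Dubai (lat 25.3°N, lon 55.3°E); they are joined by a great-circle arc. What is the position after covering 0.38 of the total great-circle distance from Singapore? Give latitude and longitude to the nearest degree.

The haversine formula gives a central angle δ ≈ 0.916 rad (52.5°) between the endpoints.
Interpolate at f = 0.38 with slerp weights a = sin((1−f)δ)/sin δ ≈ 0.678, b = sin(fδ)/sin δ ≈ 0.430.
p = a·p₁ + b·p₂ ≈ (0.060, 0.978, 0.199); φ = arcsin(p_z) ≈ 11.49°, λ = atan2(p_y, p_x) ≈ 86.51°.

≈ lat 11°N, lon 87°E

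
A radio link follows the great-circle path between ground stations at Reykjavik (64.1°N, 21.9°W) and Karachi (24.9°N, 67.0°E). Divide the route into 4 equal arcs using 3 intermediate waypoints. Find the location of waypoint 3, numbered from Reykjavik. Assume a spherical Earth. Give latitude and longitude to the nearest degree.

≈ (39°N, 57°E)

Convert each endpoint to a unit vector on the sphere (x = cos φ cos λ, y = cos φ sin λ, z = sin φ).
The central angle between the endpoints is δ = arccos(p₁·p₂) ≈ 1.174 rad (67.3°).
Interpolate at f = 3/4 with slerp weights a = sin((1−f)δ)/sin δ ≈ 0.314, b = sin(fδ)/sin δ ≈ 0.836.
p = a·p₁ + b·p₂ ≈ (0.423, 0.647, 0.634); φ = arcsin(p_z) ≈ 39.36°, λ = atan2(p_y, p_x) ≈ 56.79°.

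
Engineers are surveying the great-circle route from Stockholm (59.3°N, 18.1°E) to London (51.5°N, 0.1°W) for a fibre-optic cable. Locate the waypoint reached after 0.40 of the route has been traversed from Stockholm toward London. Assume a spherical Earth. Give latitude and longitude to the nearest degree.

≈ 57°N, 10°E

Write both endpoints as unit vectors p₁, p₂ with components (cos φ cos λ, cos φ sin λ, sin φ).
The central angle between the endpoints is δ = arccos(p₁·p₂) ≈ 0.225 rad (12.9°).
Interpolate at f = 0.40 with slerp weights a = sin((1−f)δ)/sin δ ≈ 0.603, b = sin(fδ)/sin δ ≈ 0.403.
p = a·p₁ + b·p₂ ≈ (0.544, 0.095, 0.834); φ = arcsin(p_z) ≈ 56.51°, λ = atan2(p_y, p_x) ≈ 9.94°.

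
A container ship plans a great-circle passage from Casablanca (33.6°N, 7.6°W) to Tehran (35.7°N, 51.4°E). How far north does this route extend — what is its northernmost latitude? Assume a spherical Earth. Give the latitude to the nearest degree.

≈ 39°N

The great circle lies in the plane with unit normal n̂ = (p₁ × p₂)/|p₁ × p₂|.
Here n̂_z ≈ +0.782; the vertex latitude is φ_max = arccos|n̂_z| ≈ 38.5°.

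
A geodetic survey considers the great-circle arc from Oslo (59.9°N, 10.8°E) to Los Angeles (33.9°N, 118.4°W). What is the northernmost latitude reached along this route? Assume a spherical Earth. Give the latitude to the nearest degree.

≈ 71°N

The great circle lies in the plane with unit normal n̂ = (p₁ × p₂)/|p₁ × p₂|.
Here n̂_z ≈ -0.331; the vertex latitude is φ_max = arccos|n̂_z| ≈ 70.7°.
Check via Clairaut: cos φ_max = |cos φ₁| · sin C = cos(59.9°)·sin(41.2°) ≈ 0.331, again giving ≈ 70.7°.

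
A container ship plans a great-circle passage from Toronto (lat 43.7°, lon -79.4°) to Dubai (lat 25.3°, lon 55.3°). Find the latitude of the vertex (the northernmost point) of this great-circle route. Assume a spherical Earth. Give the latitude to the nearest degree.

≈ 62°

The great circle lies in the plane with unit normal n̂ = (p₁ × p₂)/|p₁ × p₂|.
Here n̂_z ≈ +0.471; the vertex latitude is φ_max = arccos|n̂_z| ≈ 61.9°.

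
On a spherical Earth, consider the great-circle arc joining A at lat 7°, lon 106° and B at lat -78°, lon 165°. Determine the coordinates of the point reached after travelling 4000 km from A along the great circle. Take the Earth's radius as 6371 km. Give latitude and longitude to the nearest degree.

≈ lat -28°, lon 113°

From cos δ = sin φ₁ sin φ₂ + cos φ₁ cos φ₂ cos Δλ, the central angle is δ ≈ 1.584 rad (90.7°). The total great-circle distance is δ·R ≈ 1.584 × 6371 ≈ 10090 km, so the target fraction is f = 4000/10090 ≈ 0.396.
Interpolate at f ≈ 0.396 with slerp weights a = sin((1−f)δ)/sin δ ≈ 0.817, b = sin(fδ)/sin δ ≈ 0.587.
p = a·p₁ + b·p₂ ≈ (-0.341, 0.811, -0.475); φ = arcsin(p_z) ≈ -28.36°, λ = atan2(p_y, p_x) ≈ 112.83°.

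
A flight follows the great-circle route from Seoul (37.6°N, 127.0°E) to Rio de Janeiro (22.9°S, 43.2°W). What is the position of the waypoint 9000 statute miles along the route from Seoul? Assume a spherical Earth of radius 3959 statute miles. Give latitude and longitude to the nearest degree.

≈ (7°N, 29°W)

From cos δ = sin φ₁ sin φ₂ + cos φ₁ cos φ₂ cos Δλ, the central angle is δ ≈ 2.846 rad (163.1°). The total great-circle distance is δ·R ≈ 2.846 × 3959 ≈ 11267 mi, so the target fraction is f = 9000/11267 ≈ 0.799.
Interpolate at f ≈ 0.799 with slerp weights a = sin((1−f)δ)/sin δ ≈ 1.860, b = sin(fδ)/sin δ ≈ 2.620.
p = a·p₁ + b·p₂ ≈ (0.872, -0.475, 0.115); φ = arcsin(p_z) ≈ 6.63°, λ = atan2(p_y, p_x) ≈ -28.57°.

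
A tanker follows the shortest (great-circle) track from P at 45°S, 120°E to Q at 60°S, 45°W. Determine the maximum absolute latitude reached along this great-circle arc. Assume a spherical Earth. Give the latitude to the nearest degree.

The great circle lies in the plane with unit normal n̂ = (p₁ × p₂)/|p₁ × p₂|.
Here n̂_z ≈ -0.095; the vertex latitude is φ_max = arccos|n̂_z| ≈ 84.5°.
Check via Clairaut: cos φ_max = |cos φ₁| · sin C = cos(45.0°)·sin(172.3°) ≈ 0.095, again giving ≈ 84.5°.

≈ 85°S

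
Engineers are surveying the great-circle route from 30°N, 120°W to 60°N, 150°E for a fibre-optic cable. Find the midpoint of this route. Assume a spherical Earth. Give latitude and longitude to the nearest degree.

Convert each endpoint to a unit vector on the sphere (x = cos φ cos λ, y = cos φ sin λ, z = sin φ).
The central angle between the endpoints is δ = arccos(p₁·p₂) ≈ 1.123 rad (64.3°).
Interpolate at f = 1/2 with slerp weights a = sin((1−f)δ)/sin δ ≈ 0.591, b = sin(fδ)/sin δ ≈ 0.591.
p = a·p₁ + b·p₂ ≈ (-0.512, -0.295, 0.807); φ = arcsin(p_z) ≈ 53.79°, λ = atan2(p_y, p_x) ≈ -150.00°.

≈ 54°N, 150°W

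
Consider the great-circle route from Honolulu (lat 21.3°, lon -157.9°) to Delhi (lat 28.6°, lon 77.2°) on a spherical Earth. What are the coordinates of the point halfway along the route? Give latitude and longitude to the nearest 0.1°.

≈ lat 45.1°, lon 142.9°

Write both endpoints as unit vectors p₁, p₂ with components (cos φ cos λ, cos φ sin λ, sin φ).
The central angle between the endpoints is δ = arccos(p₁·p₂) ≈ 1.869 rad (107.1°).
Interpolate at f = 1/2 with slerp weights a = sin((1−f)δ)/sin δ ≈ 0.842, b = sin(fδ)/sin δ ≈ 0.842.
p = a·p₁ + b·p₂ ≈ (-0.563, 0.426, 0.709); φ = arcsin(p_z) ≈ 45.12°, λ = atan2(p_y, p_x) ≈ 142.91°.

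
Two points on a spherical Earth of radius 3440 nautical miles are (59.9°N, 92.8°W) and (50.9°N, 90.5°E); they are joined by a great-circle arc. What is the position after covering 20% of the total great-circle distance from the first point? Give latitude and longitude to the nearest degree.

≈ (74°N, 95°W)

Convert each endpoint to a unit vector on the sphere (x = cos φ cos λ, y = cos φ sin λ, z = sin φ).
The central angle between the endpoints is δ = arccos(p₁·p₂) ≈ 1.207 rad (69.2°).
Interpolate at f = 0.20 with slerp weights a = sin((1−f)δ)/sin δ ≈ 0.880, b = sin(fδ)/sin δ ≈ 0.256.
p = a·p₁ + b·p₂ ≈ (-0.023, -0.279, 0.960); φ = arcsin(p_z) ≈ 73.72°, λ = atan2(p_y, p_x) ≈ -94.70°.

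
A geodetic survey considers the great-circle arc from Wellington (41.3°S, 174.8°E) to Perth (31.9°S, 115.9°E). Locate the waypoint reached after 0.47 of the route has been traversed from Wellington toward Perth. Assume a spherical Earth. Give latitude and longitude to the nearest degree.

Convert each endpoint to a unit vector on the sphere (x = cos φ cos λ, y = cos φ sin λ, z = sin φ).
The central angle between the endpoints is δ = arccos(p₁·p₂) ≈ 0.825 rad (47.3°).
Interpolate at f = 0.47 with slerp weights a = sin((1−f)δ)/sin δ ≈ 0.577, b = sin(fδ)/sin δ ≈ 0.515.
p = a·p₁ + b·p₂ ≈ (-0.622, 0.432, -0.653); φ = arcsin(p_z) ≈ -40.73°, λ = atan2(p_y, p_x) ≈ 145.20°.

≈ (41°S, 145°E)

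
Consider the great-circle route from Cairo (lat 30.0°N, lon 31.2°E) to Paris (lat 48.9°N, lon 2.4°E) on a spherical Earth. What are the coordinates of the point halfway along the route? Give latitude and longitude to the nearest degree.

≈ lat 40°N, lon 19°E

Convert each endpoint to a unit vector on the sphere (x = cos φ cos λ, y = cos φ sin λ, z = sin φ).
The central angle between the endpoints is δ = arccos(p₁·p₂) ≈ 0.504 rad (28.9°).
Interpolate at f = 1/2 with slerp weights a = sin((1−f)δ)/sin δ ≈ 0.516, b = sin(fδ)/sin δ ≈ 0.516.
p = a·p₁ + b·p₂ ≈ (0.722, 0.246, 0.647); φ = arcsin(p_z) ≈ 40.33°, λ = atan2(p_y, p_x) ≈ 18.81°.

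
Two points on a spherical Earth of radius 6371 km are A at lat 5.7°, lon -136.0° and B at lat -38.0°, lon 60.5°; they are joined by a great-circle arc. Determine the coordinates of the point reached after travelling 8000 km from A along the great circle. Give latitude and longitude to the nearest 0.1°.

The haversine formula gives a central angle δ ≈ 2.520 rad (144.4°) between the endpoints. The total great-circle distance is δ·R ≈ 2.520 × 6371 ≈ 16055 km, so the target fraction is f = 8000/16055 ≈ 0.498.
Interpolate at f ≈ 0.498 with slerp weights a = sin((1−f)δ)/sin δ ≈ 1.637, b = sin(fδ)/sin δ ≈ 1.633.
p = a·p₁ + b·p₂ ≈ (-0.538, -0.012, -0.843); φ = arcsin(p_z) ≈ -57.42°, λ = atan2(p_y, p_x) ≈ -178.73°.

≈ lat -57.4°, lon -178.7°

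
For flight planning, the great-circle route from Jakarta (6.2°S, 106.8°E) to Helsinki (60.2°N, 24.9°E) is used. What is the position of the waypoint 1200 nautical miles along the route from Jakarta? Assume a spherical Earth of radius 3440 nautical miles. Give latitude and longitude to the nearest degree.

≈ (11°N, 97°E)

Write both endpoints as unit vectors p₁, p₂ with components (cos φ cos λ, cos φ sin λ, sin φ).
The central angle between the endpoints is δ = arccos(p₁·p₂) ≈ 1.595 rad (91.4°). The total great-circle distance is δ·R ≈ 1.595 × 3440 ≈ 5486 nmi, so the target fraction is f = 1200/5486 ≈ 0.219.
Interpolate at f ≈ 0.219 with slerp weights a = sin((1−f)δ)/sin δ ≈ 0.948, b = sin(fδ)/sin δ ≈ 0.342.
p = a·p₁ + b·p₂ ≈ (-0.118, 0.974, 0.194); φ = arcsin(p_z) ≈ 11.20°, λ = atan2(p_y, p_x) ≈ 96.93°.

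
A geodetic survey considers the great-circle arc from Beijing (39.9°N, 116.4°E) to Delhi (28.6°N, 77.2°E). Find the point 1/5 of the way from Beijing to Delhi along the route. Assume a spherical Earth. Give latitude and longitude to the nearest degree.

≈ 39°N, 108°E

Write both endpoints as unit vectors p₁, p₂ with components (cos φ cos λ, cos φ sin λ, sin φ).
The central angle between the endpoints is δ = arccos(p₁·p₂) ≈ 0.593 rad (34.0°).
Interpolate at f = 1/5 with slerp weights a = sin((1−f)δ)/sin δ ≈ 0.817, b = sin(fδ)/sin δ ≈ 0.212.
p = a·p₁ + b·p₂ ≈ (-0.238, 0.743, 0.626); φ = arcsin(p_z) ≈ 38.73°, λ = atan2(p_y, p_x) ≈ 107.74°.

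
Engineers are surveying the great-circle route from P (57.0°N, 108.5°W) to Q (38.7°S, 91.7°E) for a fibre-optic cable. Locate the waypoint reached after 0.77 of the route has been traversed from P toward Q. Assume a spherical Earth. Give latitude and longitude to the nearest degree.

≈ (6°S, 109°E)

Write both endpoints as unit vectors p₁, p₂ with components (cos φ cos λ, cos φ sin λ, sin φ).
The central angle between the endpoints is δ = arccos(p₁·p₂) ≈ 2.747 rad (157.4°).
Interpolate at f = 0.77 with slerp weights a = sin((1−f)δ)/sin δ ≈ 1.538, b = sin(fδ)/sin δ ≈ 2.227.
p = a·p₁ + b·p₂ ≈ (-0.317, 0.943, -0.103); φ = arcsin(p_z) ≈ -5.89°, λ = atan2(p_y, p_x) ≈ 108.60°.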